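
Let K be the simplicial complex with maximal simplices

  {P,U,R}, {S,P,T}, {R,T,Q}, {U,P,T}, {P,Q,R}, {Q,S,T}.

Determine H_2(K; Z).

Fix the vertex order P < Q < R < S < T < U and write every simplex with vertices in increasing order. Then dim K = 2 and the simplices of K are:

  0-simplices (6): P, Q, R, S, T, U
  1-simplices (12): PQ, PR, PS, PT, PU, QR, QS, QT, RT, RU, ST, TU
  2-simplices (6): PQR, PRU, PST, PTU, QRT, QST

giving chain groups C_0 ≅ Z^6, C_1 ≅ Z^12, C_2 ≅ Z^6.

The boundary map ∂_1: C_1 → C_0 sends each edge [p,q] (with p < q) to q − p.
This gives a 6×12 integer matrix of rank 5; reducing to Smith normal form yields diagonal entries (1,1,1,1,1).

The boundary map ∂_2: C_2 → C_1 acts by ∂[p,q,r] = [q,r] − [p,r] + [p,q]. For instance
  ∂PRU = RU − PU + PR,
  ∂QST = ST − QT + QS.
The resulting 12×6 matrix has rank 6, and its Smith normal form has invariant factors (1,1,1,1,1,1).

Reading off H_k = ker ∂_k / im ∂_{k+1}:

  H_2: rank ker ∂_2 − rank ∂_3 = (6 − 6) − 0 = 0, and there is no ∂_3, so H_2 = 0.

(K is a triangulation of the cylinder S^1 x I.)

H_2 ≅ 0.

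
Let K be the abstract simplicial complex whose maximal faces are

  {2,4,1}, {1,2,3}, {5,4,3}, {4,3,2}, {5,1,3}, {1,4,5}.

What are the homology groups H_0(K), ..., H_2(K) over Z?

Fix the vertex order 1 < 2 < 3 < 4 < 5 and write every simplex with vertices in increasing order. Then dim K = 2 and the simplices of K are:

  0-simplices (5): [1], [2], [3], [4], [5]
  1-simplices (9): [1,2], [1,3], [1,4], [1,5], [2,3], [2,4], [3,4], [3,5], [4,5]
  2-simplices (6): [1,2,3], [1,2,4], [1,3,5], [1,4,5], [2,3,4], [3,4,5]

so the chain groups are C_0 ≅ Z^5, C_1 ≅ Z^9, C_2 ≅ Z^6.

∂_1: C_1 → C_0 is given by ∂[p,q] = [q] − [p]. For instance
  ∂[1,5] = [5] − [1].
The 5×9 boundary matrix has rank 4 and Smith normal form diag(1,1,1,1).

∂_2: C_2 → C_1 acts by ∂[p,q,r] = [q,r] − [p,r] + [p,q]. For instance
  ∂[1,3,5] = [3,5] − [1,5] + [1,3],
  ∂[1,2,3] = [2,3] − [1,3] + [1,2].
The resulting 9×6 matrix has rank 5, and its Smith normal form has invariant factors (1,1,1,1,1).

Reading off H_k = ker ∂_k / im ∂_{k+1}:

  H_0: rank C_0 − rank ∂_1 = 5 − 4 = 1, and the invariant factors of ∂_1 are all 1, so H_0 = Z.
  H_1: rank ker ∂_1 − rank ∂_2 = (9 − 4) − 5 = 0, and the invariant factors of ∂_2 are all 1, so H_1 = 0.
  H_2: rank ker ∂_2 − rank ∂_3 = (6 − 5) − 0 = 1, and there is no ∂_3, so H_2 = Z.

As a check, the Euler characteristic is 5 − 9 + 6 = 2, which agrees with 1 − 0 + 1 = 2.

H_0 = Z,  H_1 = 0,  H_2 = Z.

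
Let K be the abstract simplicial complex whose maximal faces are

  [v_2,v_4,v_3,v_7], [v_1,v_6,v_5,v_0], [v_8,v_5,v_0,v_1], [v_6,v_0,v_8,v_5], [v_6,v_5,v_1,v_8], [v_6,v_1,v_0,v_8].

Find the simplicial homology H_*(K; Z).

H_0 = Z^2,  H_1 = 0,  H_2 = 0,  H_3 = Z.

Fix the vertex order v_0 < v_1 < v_2 < v_3 < v_4 < v_5 < v_6 < v_7 < v_8 and write every simplex with vertices in increasing order. Then dim K = 3 and the simplices of K are:

  0-simplices (9): [v_0], [v_1], [v_2], [v_3], [v_4], [v_5], [v_6], [v_7], [v_8]
  1-simplices (16): (16 of them)
  2-simplices (14): (14 of them)
  3-simplices (6): [v_0,v_1,v_5,v_6], [v_0,v_1,v_5,v_8], [v_0,v_1,v_6,v_8], [v_0,v_5,v_6,v_8], [v_1,v_5,v_6,v_8], [v_2,v_3,v_4,v_7]

giving chain groups C_0 ≅ Z^9, C_1 ≅ Z^16, C_2 ≅ Z^14, C_3 ≅ Z^6.

The boundary map ∂_1: C_1 → C_0 sends each edge [p,q] (with p < q) to q − p. For instance
  ∂[v_2,v_7] = [v_7] − [v_2].
This gives a 9×16 integer matrix of rank 7; reducing to Smith normal form yields diagonal entries (1,1,1,1,1,1,1).

The boundary map ∂_2: C_2 → C_1 acts by ∂[p,q,r] = [q,r] − [p,r] + [p,q]. For instance
  ∂[v_2,v_4,v_7] = [v_4,v_7] − [v_2,v_7] + [v_2,v_4],
  ∂[v_0,v_5,v_6] = [v_5,v_6] − [v_0,v_6] + [v_0,v_5].
The resulting 16×14 matrix has rank 9, and its Smith normal form has invariant factors (1,1,1,1,1,1,1,1,1).

Boundary ∂_3: C_3 → C_2 sends each 3-simplex σ to the alternating sum Σ_i (−1)^i (σ with its i-th vertex removed). For instance
  ∂[v_2,v_3,v_4,v_7] = [v_3,v_4,v_7] − [v_2,v_4,v_7] + [v_2,v_3,v_7] − [v_2,v_3,v_4],
  ∂[v_0,v_1,v_6,v_8] = [v_1,v_6,v_8] − [v_0,v_6,v_8] + [v_0,v_1,v_8] − [v_0,v_1,v_6].
The 14×6 boundary matrix has rank 5 and Smith normal form diag(1,1,1,1,1).

Computing H_k = (kernel of ∂_k) / (image of ∂_{k+1}):

  H_0: rank C_0 − rank ∂_1 = 9 − 7 = 2, and the invariant factors of ∂_1 are all 1, so H_0 = Z^2.
  H_1: rank ker ∂_1 − rank ∂_2 = (16 − 7) − 9 = 0, and the invariant factors of ∂_2 are all 1, so H_1 = 0.
  H_2: rank ker ∂_2 − rank ∂_3 = (14 − 9) − 5 = 0, and the invariant factors of ∂_3 are all 1, so H_2 = 0.
  H_3: rank ker ∂_3 − rank ∂_4 = (6 − 5) − 0 = 1, and there is no ∂_4, so H_3 = Z.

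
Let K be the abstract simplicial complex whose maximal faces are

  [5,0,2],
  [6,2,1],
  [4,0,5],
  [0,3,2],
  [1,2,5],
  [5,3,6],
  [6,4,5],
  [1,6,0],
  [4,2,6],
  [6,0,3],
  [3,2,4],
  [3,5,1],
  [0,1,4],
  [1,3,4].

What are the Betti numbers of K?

Order the vertices as 0 < 1 < 2 < 3 < 4 < 5 < 6. Listing each simplex with vertices in this order, K has dimension 2 with simplices:

  0-simplices (7): [0], [1], [2], [3], [4], [5], [6]
  1-simplices (21): [0,1], [0,2], [0,3], [0,4], [0,5], [0,6], [1,2], [1,3], [1,4], [1,5], [1,6], [2,3], [2,4], [2,5], [2,6], [3,4], [3,5], [3,6], [4,5], [4,6], [5,6]
  2-simplices (14): [0,1,4], [0,1,6], [0,2,3], [0,2,5], [0,3,6], [0,4,5], [1,2,5], [1,2,6], [1,3,4], [1,3,5], [2,3,4], [2,4,6], [3,5,6], [4,5,6]

so the chain groups are C_0 ≅ Z^7, C_1 ≅ Z^21, C_2 ≅ Z^14.

∂_1: C_1 → C_0 sends each edge [p,q] (with p < q) to q − p.
As a 7×21 matrix over Z this has rank 6, with invariant factors (1,1,1,1,1,1).

Boundary ∂_2: C_2 → C_1 acts by ∂[p,q,r] = [q,r] − [p,r] + [p,q]. For instance
  ∂[3,5,6] = [5,6] − [3,6] + [3,5],
  ∂[2,3,4] = [3,4] − [2,4] + [2,3].
The 21×14 boundary matrix has rank 13 and Smith normal form diag(1,1,1,1,1,1,1,1,1,1,1,1,1).

From H_k ≅ ker(∂_k) / im(∂_{k+1}) we obtain:

  H_0: rank C_0 − rank ∂_1 = 7 − 6 = 1, and the invariant factors of ∂_1 are all 1, so H_0 = Z.
  H_1: rank ker ∂_1 − rank ∂_2 = (21 − 6) − 13 = 2, and the invariant factors of ∂_2 are all 1, so H_1 = Z^2.
  H_2: rank ker ∂_2 − rank ∂_3 = (14 − 13) − 0 = 1, and there is no ∂_3, so H_2 = Z.

(K is a triangulation of the torus T^2.)

Hence the Betti numbers are b_0 = 1, b_1 = 2, b_2 = 1.

b_0 = 1, b_1 = 2, b_2 = 1.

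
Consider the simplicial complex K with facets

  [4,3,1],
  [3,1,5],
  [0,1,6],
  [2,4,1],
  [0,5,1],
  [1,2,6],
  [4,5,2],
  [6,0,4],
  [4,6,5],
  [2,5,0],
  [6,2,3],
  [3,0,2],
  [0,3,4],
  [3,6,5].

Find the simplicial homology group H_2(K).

Order the vertices as 0 < 1 < 2 < 3 < 4 < 5 < 6. Listing each simplex with vertices in this order, K has dimension 2 with simplices:

  0-simplices (7): [0], [1], [2], [3], [4], [5], [6]
  1-simplices (21): [0,1], [0,2], [0,3], [0,4], [0,5], [0,6], [1,2], [1,3], [1,4], [1,5], [1,6], [2,3], [2,4], [2,5], [2,6], [3,4], [3,5], [3,6], [4,5], [4,6], [5,6]
  2-simplices (14): [0,1,5], [0,1,6], [0,2,3], [0,2,5], [0,3,4], [0,4,6], [1,2,4], [1,2,6], [1,3,4], [1,3,5], [2,3,6], [2,4,5], [3,5,6], [4,5,6]

giving chain groups C_0 ≅ Z^7, C_1 ≅ Z^21, C_2 ≅ Z^14.

∂_1: C_1 → C_0 is given by ∂[p,q] = [q] − [p]. For instance
  ∂[0,2] = [2] − [0].
This gives a 7×21 integer matrix of rank 6; reducing to Smith normal form yields diagonal entries (1,1,1,1,1,1).

∂_2: C_2 → C_1 acts by ∂[p,q,r] = [q,r] − [p,r] + [p,q]. For instance
  ∂[1,3,5] = [3,5] − [1,5] + [1,3],
  ∂[0,2,5] = [2,5] − [0,5] + [0,2].
This gives a 21×14 integer matrix of rank 13; reducing to Smith normal form yields diagonal entries (1,1,1,1,1,1,1,1,1,1,1,1,1).

Now H_k = ker ∂_k / im ∂_{k+1}, so:

  H_2: rank ker ∂_2 − rank ∂_3 = (14 − 13) − 0 = 1, and there is no ∂_3, so H_2 = Z.

H_2 = Z.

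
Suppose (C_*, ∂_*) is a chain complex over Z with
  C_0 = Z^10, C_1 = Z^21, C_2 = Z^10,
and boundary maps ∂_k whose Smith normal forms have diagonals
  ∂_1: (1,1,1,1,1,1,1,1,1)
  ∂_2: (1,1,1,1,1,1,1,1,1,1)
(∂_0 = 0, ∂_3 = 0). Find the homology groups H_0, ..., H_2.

H_0 = Z,  H_1 = Z^2,  H_2 = 0.

H_0: b_0 = 10 − 0 − 9 = 1; torsion from ∂_1 factors > 1: none. So H_0 = Z.
H_1: b_1 = 21 − 9 − 10 = 2; torsion from ∂_2 factors > 1: none. So H_1 = Z^2.
H_2: b_2 = 10 − 10 − 0 = 0; torsion from ∂_3 factors > 1: none. So H_2 = 0.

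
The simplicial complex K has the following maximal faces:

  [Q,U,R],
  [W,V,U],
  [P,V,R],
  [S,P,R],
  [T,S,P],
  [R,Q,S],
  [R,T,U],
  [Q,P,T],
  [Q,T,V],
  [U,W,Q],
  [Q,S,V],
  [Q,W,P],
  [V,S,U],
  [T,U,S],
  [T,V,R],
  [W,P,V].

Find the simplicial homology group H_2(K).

H_2 ≅ Z.

Order the vertices as P < Q < R < S < T < U < V < W. Listing each simplex with vertices in this order, K has dimension 2 with simplices:

  0-simplices (8): P, Q, R, S, T, U, V, W
  1-simplices (24): PQ, PR, PS, PT, PV, PW, QR, QS, QT, QU, QV, QW, RS, RT, RU, RV, ST, SU, SV, TU, TV, UV, UW, VW
  2-simplices (16): PQT, PQW, PRS, PRV, PST, PVW, QRS, QRU, QSV, QTV, QUW, RTU, RTV, STU, SUV, UVW

Hence C_0 ≅ Z^8, C_1 ≅ Z^24, C_2 ≅ Z^16.

The boundary map ∂_1: C_1 → C_0 sends each edge [p,q] (with p < q) to q − p. For instance
  ∂QW = W − Q.
As a 8×24 matrix over Z this has rank 7, with invariant factors (1,1,1,1,1,1,1).

The boundary map ∂_2: C_2 → C_1 sends each 2-simplex [p,q,r] to [q,r] − [p,r] + [p,q]. For instance
  ∂UVW = VW − UW + UV,
  ∂RTV = TV − RV + RT.
As a 24×16 matrix over Z this has rank 15, with invariant factors (1,1,1,1,1,1,1,1,1,1,1,1,1,1,1).

From H_k ≅ ker(∂_k) / im(∂_{k+1}) we obtain:

  H_2: rank ker ∂_2 − rank ∂_3 = (16 − 15) − 0 = 1, and there is no ∂_3, so H_2 ≅ Z.

(K is a triangulation of the torus T^2.)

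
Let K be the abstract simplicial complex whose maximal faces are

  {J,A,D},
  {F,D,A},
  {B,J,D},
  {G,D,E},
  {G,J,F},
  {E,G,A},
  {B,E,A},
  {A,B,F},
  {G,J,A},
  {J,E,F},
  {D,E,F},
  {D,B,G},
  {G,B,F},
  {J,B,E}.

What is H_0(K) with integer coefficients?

H_0 = Z.

K has 7 vertices, 21 edges, 14 triangles.
rank ∂_0 = 0, rank ∂_1 = 6 ⇒ b_0 = 7 − 0 − 6 = 1; all invariant factors of ∂_1 are 1 so no torsion. So H_0 ≅ Z.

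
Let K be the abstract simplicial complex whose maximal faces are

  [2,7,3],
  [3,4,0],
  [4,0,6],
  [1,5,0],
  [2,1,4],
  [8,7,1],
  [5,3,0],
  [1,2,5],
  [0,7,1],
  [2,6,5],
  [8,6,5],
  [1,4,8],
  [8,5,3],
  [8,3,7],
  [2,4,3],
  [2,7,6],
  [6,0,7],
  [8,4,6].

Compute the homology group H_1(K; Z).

Take the total order 0 < 1 < 2 < 3 < 4 < 5 < 6 < 7 < 8 on the vertex set. Then K (dimension 2) consists of the simplices:

  0-simplices (9): [0], [1], [2], [3], [4], [5], [6], [7], [8]
  1-simplices (27): (27 of them)
  2-simplices (18): [0,1,5], [0,1,7], [0,3,4], [0,3,5], [0,4,6], [0,6,7], [1,2,4], [1,2,5], [1,4,8], [1,7,8], [2,3,4], [2,3,7], [2,5,6], [2,6,7], [3,5,8], [3,7,8], [4,6,8], [5,6,8]

Hence C_0 ≅ Z^9, C_1 ≅ Z^27, C_2 ≅ Z^18.

Boundary ∂_1: C_1 → C_0 is given by ∂[p,q] = [q] − [p]. For instance
  ∂[0,3] = [3] − [0].
This gives a 9×27 integer matrix of rank 8; reducing to Smith normal form yields diagonal entries (1,1,1,1,1,1,1,1).

∂_2: C_2 → C_1 acts by ∂[p,q,r] = [q,r] − [p,r] + [p,q]. For instance
  ∂[0,4,6] = [4,6] − [0,6] + [0,4],
  ∂[1,7,8] = [7,8] − [1,8] + [1,7].
The 27×18 boundary matrix has rank 17 and Smith normal form diag(1,1,1,1,1,1,1,1,1,1,1,1,1,1,1,1,1).

Computing H_k = (kernel of ∂_k) / (image of ∂_{k+1}):

  H_1: rank ker ∂_1 − rank ∂_2 = (27 − 8) − 17 = 2, and the invariant factors of ∂_2 are all 1, so H_1 ≅ Z^2.

(K is a triangulation of the torus T^2.)

H_1 = Z^2.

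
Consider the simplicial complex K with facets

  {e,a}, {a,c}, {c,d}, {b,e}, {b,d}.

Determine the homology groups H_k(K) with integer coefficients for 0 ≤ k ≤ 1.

H_0 ≅ Z,  H_1 ≅ Z.

Fix the vertex order a < b < c < d < e and write every simplex with vertices in increasing order. Then dim K = 1 and the simplices of K are:

  0-simplices (5): a, b, c, d, e
  1-simplices (5): ac, ae, bd, be, cd

so the chain groups are C_0 ≅ Z^5, C_1 ≅ Z^5.

Boundary ∂_1: C_1 → C_0 is given by ∂[p,q] = [q] − [p]. For instance
  ∂ac = c − a.
The 5×5 boundary matrix has rank 4 and Smith normal form diag(1,1,1,1).

Now H_k = ker ∂_k / im ∂_{k+1}, so:

  H_0: rank C_0 − rank ∂_1 = 5 − 4 = 1, and the invariant factors of ∂_1 are all 1, so H_0 = Z.
  H_1: rank ker ∂_1 − rank ∂_2 = (5 − 4) − 0 = 1, and there is no ∂_2, so H_1 = Z.

(K is a triangulation of the circle S^1.)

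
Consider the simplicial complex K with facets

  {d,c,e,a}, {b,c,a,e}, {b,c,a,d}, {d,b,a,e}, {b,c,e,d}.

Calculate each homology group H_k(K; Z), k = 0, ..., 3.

Fix the vertex order a < b < c < d < e and write every simplex with vertices in increasing order. Then dim K = 3 and the simplices of K are:

  0-simplices (5): a, b, c, d, e
  1-simplices (10): ab, ac, ad, ae, bc, bd, be, cd, ce, de
  2-simplices (10): abc, abd, abe, acd, ace, ade, bcd, bce, bde, cde
  3-simplices (5): abcd, abce, abde, acde, bcde

giving chain groups C_0 ≅ Z^5, C_1 ≅ Z^10, C_2 ≅ Z^10, C_3 ≅ Z^5.

The boundary map ∂_1: C_1 → C_0 sends each edge [p,q] (with p < q) to q − p. For instance
  ∂ab = b − a.
The resulting 5×10 matrix has rank 4, and its Smith normal form has invariant factors (1,1,1,1).

The boundary map ∂_2: C_2 → C_1 sends each 2-simplex [p,q,r] to [q,r] − [p,r] + [p,q]. For instance
  ∂abd = bd − ad + ab,
  ∂acd = cd − ad + ac.
As a 10×10 matrix over Z this has rank 6, with invariant factors (1,1,1,1,1,1).

The boundary map ∂_3: C_3 → C_2 sends each 3-simplex σ to the alternating sum Σ_i (−1)^i (σ with its i-th vertex removed). For instance
  ∂abcd = bcd − acd + abd − abc,
  ∂bcde = cde − bde + bce − bcd.
As a 10×5 matrix over Z this has rank 4, with invariant factors (1,1,1,1).

From H_k ≅ ker(∂_k) / im(∂_{k+1}) we obtain:

  H_0: rank C_0 − rank ∂_1 = 5 − 4 = 1, and the invariant factors of ∂_1 are all 1, so H_0 ≅ Z.
  H_1: rank ker ∂_1 − rank ∂_2 = (10 − 4) − 6 = 0, and the invariant factors of ∂_2 are all 1, so H_1 ≅ 0.
  H_2: rank ker ∂_2 − rank ∂_3 = (10 − 6) − 4 = 0, and the invariant factors of ∂_3 are all 1, so H_2 ≅ 0.
  H_3: rank ker ∂_3 − rank ∂_4 = (5 − 4) − 0 = 1, and there is no ∂_4, so H_3 ≅ Z.

(K is a triangulation of the 3-sphere S^3.)

H_0 ≅ Z,  H_1 = 0,  H_2 = 0,  H_3 ≅ Z.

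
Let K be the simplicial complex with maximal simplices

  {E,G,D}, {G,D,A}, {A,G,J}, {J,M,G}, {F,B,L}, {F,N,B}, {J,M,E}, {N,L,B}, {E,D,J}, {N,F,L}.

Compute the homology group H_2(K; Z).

H_2 = Z.

Fix the vertex order A < B < D < E < F < G < J < L < M < N and write every simplex with vertices in increasing order. Then dim K = 2 and the simplices of K are:

  0-simplices (10): A, B, D, E, F, G, J, L, M, N
  1-simplices (18): AD, AG, AJ, BF, BL, BN, DE, DG, DJ, EG, EJ, EM, FL, FN, GJ, GM, JM, LN
  2-simplices (10): ADG, AGJ, BFL, BFN, BLN, DEG, DEJ, EJM, FLN, GJM

Hence C_0 ≅ Z^10, C_1 ≅ Z^18, C_2 ≅ Z^10.

Boundary ∂_1: C_1 → C_0 maps an edge to its endpoints' difference, ∂[p,q] = q − p.
The resulting 10×18 matrix has rank 8, and its Smith normal form has invariant factors (1,1,1,1,1,1,1,1).

The boundary map ∂_2: C_2 → C_1 sends each 2-simplex [p,q,r] to [q,r] − [p,r] + [p,q]. For instance
  ∂BFN = FN − BN + BF,
  ∂EJM = JM − EM + EJ.
The resulting 18×10 matrix has rank 9, and its Smith normal form has invariant factors (1,1,1,1,1,1,1,1,1).

Reading off H_k = ker ∂_k / im ∂_{k+1}:

  H_2: rank ker ∂_2 − rank ∂_3 = (10 − 9) − 0 = 1, and there is no ∂_3, so H_2 ≅ Z.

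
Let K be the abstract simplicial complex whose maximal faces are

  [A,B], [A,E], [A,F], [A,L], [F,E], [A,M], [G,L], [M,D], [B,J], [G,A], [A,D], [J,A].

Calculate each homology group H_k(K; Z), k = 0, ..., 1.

Take the total order A < B < D < E < F < G < J < L < M on the vertex set. Then K (dimension 1) consists of the simplices:

  0-simplices (9): A, B, D, E, F, G, J, L, M
  1-simplices (12): AB, AD, AE, AF, AG, AJ, AL, AM, BJ, DM, EF, GL

so the chain groups are C_0 ≅ Z^9, C_1 ≅ Z^12.

The boundary map ∂_1: C_1 → C_0 sends each edge [p,q] (with p < q) to q − p. For instance
  ∂AE = E − A.
This gives a 9×12 integer matrix of rank 8; reducing to Smith normal form yields diagonal entries (1,1,1,1,1,1,1,1).

Computing H_k = (kernel of ∂_k) / (image of ∂_{k+1}):

  H_0: rank C_0 − rank ∂_1 = 9 − 8 = 1, and the invariant factors of ∂_1 are all 1, so H_0 ≅ Z.
  H_1: rank ker ∂_1 − rank ∂_2 = (12 − 8) − 0 = 4, and there is no ∂_2, so H_1 ≅ Z^4.

As a check, the Euler characteristic is 9 − 12 = -3, which agrees with 1 − 4 = -3.
(K is a triangulation of a wedge of 4 circles.)

H_0 = Z,  H_1 = Z^4.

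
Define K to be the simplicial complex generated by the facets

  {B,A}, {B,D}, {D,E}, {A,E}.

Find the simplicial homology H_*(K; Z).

H_0 = Z,  H_1 = Z.

Fix the vertex order A < B < D < E and write every simplex with vertices in increasing order. Then dim K = 1 and the simplices of K are:

  0-simplices (4): A, B, D, E
  1-simplices (4): AB, AE, BD, DE

so the chain groups are C_0 ≅ Z^4, C_1 ≅ Z^4.

Boundary ∂_1: C_1 → C_0 is given by ∂[p,q] = [q] − [p]. For instance
  ∂DE = E − D.
This gives a 4×4 integer matrix of rank 3; reducing to Smith normal form yields diagonal entries (1,1,1).

Reading off H_k = ker ∂_k / im ∂_{k+1}:

  H_0: rank C_0 − rank ∂_1 = 4 − 3 = 1, and the invariant factors of ∂_1 are all 1, so H_0 ≅ Z.
  H_1: rank ker ∂_1 − rank ∂_2 = (4 − 3) − 0 = 1, and there is no ∂_2, so H_1 ≅ Z.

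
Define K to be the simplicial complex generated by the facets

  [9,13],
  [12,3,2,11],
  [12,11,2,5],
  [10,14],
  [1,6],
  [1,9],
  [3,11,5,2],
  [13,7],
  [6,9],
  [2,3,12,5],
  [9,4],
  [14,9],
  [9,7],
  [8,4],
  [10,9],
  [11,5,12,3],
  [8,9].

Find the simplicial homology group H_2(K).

H_2 = 0.

Take the total order 1 < 2 < 3 < 4 < 5 < 6 < 7 < 8 < 9 < 10 < 11 < 12 < 13 < 14 on the vertex set. Then K (dimension 3) consists of the simplices:

  0-simplices (14): [1], [2], [3], [4], [5], [6], [7], [8], [9], [10], [11], [12], [13], [14]
  1-simplices (22): (22 of them)
  2-simplices (10): [2,3,5], [2,3,11], [2,3,12], [2,5,11], [2,5,12], [2,11,12], [3,5,11], [3,5,12], [3,11,12], [5,11,12]
  3-simplices (5): [2,3,5,11], [2,3,5,12], [2,3,11,12], [2,5,11,12], [3,5,11,12]

giving chain groups C_0 ≅ Z^14, C_1 ≅ Z^22, C_2 ≅ Z^10, C_3 ≅ Z^5.

The boundary map ∂_1: C_1 → C_0 is given by ∂[p,q] = [q] − [p]. For instance
  ∂[3,5] = [5] − [3].
The 14×22 boundary matrix has rank 12 and Smith normal form diag(1,1,1,1,1,1,1,1,1,1,1,1).

The boundary map ∂_2: C_2 → C_1 sends each 2-simplex [p,q,r] to [q,r] − [p,r] + [p,q]. For instance
  ∂[2,5,12] = [5,12] − [2,12] + [2,5],
  ∂[2,3,11] = [3,11] − [2,11] + [2,3].
As a 22×10 matrix over Z this has rank 6, with invariant factors (1,1,1,1,1,1).

Boundary ∂_3: C_3 → C_2 sends each 3-simplex σ to the alternating sum Σ_i (−1)^i (σ with its i-th vertex removed). For instance
  ∂[2,3,5,11] = [3,5,11] − [2,5,11] + [2,3,11] − [2,3,5],
  ∂[2,5,11,12] = [5,11,12] − [2,11,12] + [2,5,12] − [2,5,11].
The 10×5 boundary matrix has rank 4 and Smith normal form diag(1,1,1,1).

Reading off H_k = ker ∂_k / im ∂_{k+1}:

  H_2: rank ker ∂_2 − rank ∂_3 = (10 − 6) − 4 = 0, and the invariant factors of ∂_3 are all 1, so H_2 = 0.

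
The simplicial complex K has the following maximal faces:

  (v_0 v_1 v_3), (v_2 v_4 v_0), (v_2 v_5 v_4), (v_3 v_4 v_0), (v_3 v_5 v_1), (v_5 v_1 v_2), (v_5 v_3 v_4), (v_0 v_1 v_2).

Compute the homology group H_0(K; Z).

H_0 = Z.

Fix the vertex order v_0 < v_1 < v_2 < v_3 < v_4 < v_5 and write every simplex with vertices in increasing order. Then dim K = 2 and the simplices of K are:

  0-simplices (6): [v_0], [v_1], [v_2], [v_3], [v_4], [v_5]
  1-simplices (12): [v_0,v_1], [v_0,v_2], [v_0,v_3], [v_0,v_4], [v_1,v_2], [v_1,v_3], [v_1,v_5], [v_2,v_4], [v_2,v_5], [v_3,v_4], [v_3,v_5], [v_4,v_5]
  2-simplices (8): [v_0,v_1,v_2], [v_0,v_1,v_3], [v_0,v_2,v_4], [v_0,v_3,v_4], [v_1,v_2,v_5], [v_1,v_3,v_5], [v_2,v_4,v_5], [v_3,v_4,v_5]

so the chain groups are C_0 ≅ Z^6, C_1 ≅ Z^12, C_2 ≅ Z^8.

∂_1: C_1 → C_0 maps an edge to its endpoints' difference, ∂[p,q] = q − p. For instance
  ∂[v_1,v_3] = [v_3] − [v_1].
This gives a 6×12 integer matrix of rank 5; reducing to Smith normal form yields diagonal entries (1,1,1,1,1).

∂_2: C_2 → C_1 acts by ∂[p,q,r] = [q,r] − [p,r] + [p,q]. For instance
  ∂[v_1,v_3,v_5] = [v_3,v_5] − [v_1,v_5] + [v_1,v_3],
  ∂[v_1,v_2,v_5] = [v_2,v_5] − [v_1,v_5] + [v_1,v_2].
The resulting 12×8 matrix has rank 7, and its Smith normal form has invariant factors (1,1,1,1,1,1,1).

Reading off H_k = ker ∂_k / im ∂_{k+1}:

  H_0: rank C_0 − rank ∂_1 = 6 − 5 = 1, and the invariant factors of ∂_1 are all 1, so H_0 = Z.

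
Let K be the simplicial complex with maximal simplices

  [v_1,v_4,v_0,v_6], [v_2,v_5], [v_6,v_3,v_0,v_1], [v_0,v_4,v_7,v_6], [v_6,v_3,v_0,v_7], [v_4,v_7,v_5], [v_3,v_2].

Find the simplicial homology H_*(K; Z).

Fix the vertex order v_0 < v_1 < v_2 < v_3 < v_4 < v_5 < v_6 < v_7 and write every simplex with vertices in increasing order. Then dim K = 3 and the simplices of K are:

  0-simplices (8): [v_0], [v_1], [v_2], [v_3], [v_4], [v_5], [v_6], [v_7]
  1-simplices (17): (17 of them)
  2-simplices (13): (13 of them)
  3-simplices (4): [v_0,v_1,v_3,v_6], [v_0,v_1,v_4,v_6], [v_0,v_3,v_6,v_7], [v_0,v_4,v_6,v_7]

giving chain groups C_0 ≅ Z^8, C_1 ≅ Z^17, C_2 ≅ Z^13, C_3 ≅ Z^4.

The boundary map ∂_1: C_1 → C_0 maps an edge to its endpoints' difference, ∂[p,q] = q − p.
The 8×17 boundary matrix has rank 7 and Smith normal form diag(1,1,1,1,1,1,1).

Boundary ∂_2: C_2 → C_1 sends each 2-simplex [p,q,r] to [q,r] − [p,r] + [p,q]. For instance
  ∂[v_0,v_4,v_7] = [v_4,v_7] − [v_0,v_7] + [v_0,v_4],
  ∂[v_1,v_4,v_6] = [v_4,v_6] − [v_1,v_6] + [v_1,v_4].
The resulting 17×13 matrix has rank 9, and its Smith normal form has invariant factors (1,1,1,1,1,1,1,1,1).

Boundary ∂_3: C_3 → C_2 sends each 3-simplex σ to the alternating sum Σ_i (−1)^i (σ with its i-th vertex removed). For instance
  ∂[v_0,v_1,v_3,v_6] = [v_1,v_3,v_6] − [v_0,v_3,v_6] + [v_0,v_1,v_6] − [v_0,v_1,v_3],
  ∂[v_0,v_1,v_4,v_6] = [v_1,v_4,v_6] − [v_0,v_4,v_6] + [v_0,v_1,v_6] − [v_0,v_1,v_4].
The resulting 13×4 matrix has rank 4, and its Smith normal form has invariant factors (1,1,1,1).

Reading off H_k = ker ∂_k / im ∂_{k+1}:

  H_0: rank C_0 − rank ∂_1 = 8 − 7 = 1, and the invariant factors of ∂_1 are all 1, so H_0 = Z.
  H_1: rank ker ∂_1 − rank ∂_2 = (17 − 7) − 9 = 1, and the invariant factors of ∂_2 are all 1, so H_1 = Z.
  H_2: rank ker ∂_2 − rank ∂_3 = (13 − 9) − 4 = 0, and the invariant factors of ∂_3 are all 1, so H_2 = 0.
  H_3: rank ker ∂_3 − rank ∂_4 = (4 − 4) − 0 = 0, and there is no ∂_4, so H_3 = 0.

As a check, the Euler characteristic is 8 − 17 + 13 − 4 = 0, which agrees with 1 − 1 + 0 − 0 = 0.

H_0 ≅ Z,  H_1 ≅ Z,  H_2 = 0,  H_3 = 0.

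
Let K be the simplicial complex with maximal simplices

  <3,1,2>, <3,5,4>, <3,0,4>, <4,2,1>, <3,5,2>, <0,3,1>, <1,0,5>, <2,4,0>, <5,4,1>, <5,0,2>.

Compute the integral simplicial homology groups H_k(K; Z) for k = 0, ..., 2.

Fix the vertex order 0 < 1 < 2 < 3 < 4 < 5 and write every simplex with vertices in increasing order. Then dim K = 2 and the simplices of K are:

  0-simplices (6): [0], [1], [2], [3], [4], [5]
  1-simplices (15): [0,1], [0,2], [0,3], [0,4], [0,5], [1,2], [1,3], [1,4], [1,5], [2,3], [2,4], [2,5], [3,4], [3,5], [4,5]
  2-simplices (10): [0,1,3], [0,1,5], [0,2,4], [0,2,5], [0,3,4], [1,2,3], [1,2,4], [1,4,5], [2,3,5], [3,4,5]

so the chain groups are C_0 ≅ Z^6, C_1 ≅ Z^15, C_2 ≅ Z^10.

The boundary map ∂_1: C_1 → C_0 sends each edge [p,q] (with p < q) to q − p. For instance
  ∂[0,5] = [5] − [0].
This gives a 6×15 integer matrix of rank 5; reducing to Smith normal form yields diagonal entries (1,1,1,1,1).

The boundary map ∂_2: C_2 → C_1 acts by ∂[p,q,r] = [q,r] − [p,r] + [p,q]. For instance
  ∂[0,2,4] = [2,4] − [0,4] + [0,2],
  ∂[0,1,3] = [1,3] − [0,3] + [0,1].
As a 15×10 matrix over Z this has rank 10, with invariant factors (1,1,1,1,1,1,1,1,1,2).

Now H_k = ker ∂_k / im ∂_{k+1}, so:

  H_0: rank C_0 − rank ∂_1 = 6 − 5 = 1, and the invariant factors of ∂_1 are all 1, so H_0 = Z.
  H_1: rank ker ∂_1 − rank ∂_2 = (15 − 5) − 10 = 0, and ∂_2 has invariant factor 2 > 1, so H_1 = Z/2.
  H_2: rank ker ∂_2 − rank ∂_3 = (10 − 10) − 0 = 0, and there is no ∂_3, so H_2 = 0.

H_0 = Z,  H_1 = Z/2,  H_2 = 0.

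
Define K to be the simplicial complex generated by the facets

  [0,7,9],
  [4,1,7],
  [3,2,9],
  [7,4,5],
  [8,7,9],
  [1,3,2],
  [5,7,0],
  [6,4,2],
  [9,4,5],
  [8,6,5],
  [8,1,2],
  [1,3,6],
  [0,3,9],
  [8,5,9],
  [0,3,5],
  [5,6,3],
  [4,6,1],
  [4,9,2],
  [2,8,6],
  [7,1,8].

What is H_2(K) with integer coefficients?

Fix the vertex order 0 < 1 < 2 < 3 < 4 < 5 < 6 < 7 < 8 < 9 and write every simplex with vertices in increasing order. Then dim K = 2 and the simplices of K are:

  0-simplices (10): [0], [1], [2], [3], [4], [5], [6], [7], [8], [9]
  1-simplices (30): (30 of them)
  2-simplices (20): (20 of them)

so the chain groups are C_0 ≅ Z^10, C_1 ≅ Z^30, C_2 ≅ Z^20.

∂_1: C_1 → C_0 is given by ∂[p,q] = [q] − [p]. For instance
  ∂[5,9] = [9] − [5].
As a 10×30 matrix over Z this has rank 9, with invariant factors (1,1,1,1,1,1,1,1,1).

The boundary map ∂_2: C_2 → C_1 sends each 2-simplex [p,q,r] to [q,r] − [p,r] + [p,q]. For instance
  ∂[0,7,9] = [7,9] − [0,9] + [0,7],
  ∂[4,5,7] = [5,7] − [4,7] + [4,5].
This gives a 30×20 integer matrix of rank 20; reducing to Smith normal form yields diagonal entries (1,1,1,1,1,1,1,1,1,1,1,1,1,1,1,1,1,1,1,2).

Reading off H_k = ker ∂_k / im ∂_{k+1}:

  H_2: rank ker ∂_2 − rank ∂_3 = (20 − 20) − 0 = 0, and there is no ∂_3, so H_2 = 0.

H_2 ≅ 0.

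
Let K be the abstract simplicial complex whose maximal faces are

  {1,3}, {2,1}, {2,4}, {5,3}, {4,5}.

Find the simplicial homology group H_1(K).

H_1 ≅ Z.

K has 5 vertices, 5 edges.
rank ∂_1 = 4, rank ∂_2 = 0 ⇒ b_1 = 5 − 4 − 0 = 1. So H_1 ≅ Z.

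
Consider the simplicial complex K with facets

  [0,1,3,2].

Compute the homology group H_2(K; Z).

H_2 = 0.

Fix the vertex order 0 < 1 < 2 < 3 and write every simplex with vertices in increasing order. Then dim K = 3 and the simplices of K are:

  0-simplices (4): [0], [1], [2], [3]
  1-simplices (6): [0,1], [0,2], [0,3], [1,2], [1,3], [2,3]
  2-simplices (4): [0,1,2], [0,1,3], [0,2,3], [1,2,3]
  3-simplices (1): [0,1,2,3]

Hence C_0 ≅ Z^4, C_1 ≅ Z^6, C_2 ≅ Z^4, C_3 ≅ Z^1.

Boundary ∂_1: C_1 → C_0 maps an edge to its endpoints' difference, ∂[p,q] = q − p.
The 4×6 boundary matrix has rank 3 and Smith normal form diag(1,1,1).

Boundary ∂_2: C_2 → C_1 acts by ∂[p,q,r] = [q,r] − [p,r] + [p,q]. For instance
  ∂[0,1,3] = [1,3] − [0,3] + [0,1],
  ∂[0,1,2] = [1,2] − [0,2] + [0,1].
This gives a 6×4 integer matrix of rank 3; reducing to Smith normal form yields diagonal entries (1,1,1).

∂_3: C_3 → C_2 sends each 3-simplex σ to the alternating sum Σ_i (−1)^i (σ with its i-th vertex removed). For instance
  ∂[0,1,2,3] = [1,2,3] − [0,2,3] + [0,1,3] − [0,1,2].
This gives a 4×1 integer matrix of rank 1; reducing to Smith normal form yields diagonal entries (1).

Computing H_k = (kernel of ∂_k) / (image of ∂_{k+1}):

  H_2: rank ker ∂_2 − rank ∂_3 = (4 − 3) − 1 = 0, and the invariant factors of ∂_3 are all 1, so H_2 = 0.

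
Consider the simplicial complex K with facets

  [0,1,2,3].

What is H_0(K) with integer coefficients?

Take the total order 0 < 1 < 2 < 3 on the vertex set. Then K (dimension 3) consists of the simplices:

  0-simplices (4): [0], [1], [2], [3]
  1-simplices (6): [0,1], [0,2], [0,3], [1,2], [1,3], [2,3]
  2-simplices (4): [0,1,2], [0,1,3], [0,2,3], [1,2,3]
  3-simplices (1): [0,1,2,3]

giving chain groups C_0 ≅ Z^4, C_1 ≅ Z^6, C_2 ≅ Z^4, C_3 ≅ Z^1.

Boundary ∂_1: C_1 → C_0 maps an edge to its endpoints' difference, ∂[p,q] = q − p.
The 4×6 boundary matrix has rank 3 and Smith normal form diag(1,1,1).

∂_2: C_2 → C_1 acts by ∂[p,q,r] = [q,r] − [p,r] + [p,q]. For instance
  ∂[0,1,2] = [1,2] − [0,2] + [0,1],
  ∂[0,2,3] = [2,3] − [0,3] + [0,2].
This gives a 6×4 integer matrix of rank 3; reducing to Smith normal form yields diagonal entries (1,1,1).

∂_3: C_3 → C_2 sends each 3-simplex σ to the alternating sum Σ_i (−1)^i (σ with its i-th vertex removed). For instance
  ∂[0,1,2,3] = [1,2,3] − [0,2,3] + [0,1,3] − [0,1,2].
This gives a 4×1 integer matrix of rank 1; reducing to Smith normal form yields diagonal entries (1).

From H_k ≅ ker(∂_k) / im(∂_{k+1}) we obtain:

  H_0: rank C_0 − rank ∂_1 = 4 − 3 = 1, and the invariant factors of ∂_1 are all 1, so H_0 ≅ Z.

H_0 = Z.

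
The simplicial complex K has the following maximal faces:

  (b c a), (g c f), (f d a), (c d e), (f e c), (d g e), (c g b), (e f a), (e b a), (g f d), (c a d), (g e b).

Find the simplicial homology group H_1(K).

We work with the vertex ordering a < b < c < d < e < f < g. The simplices of K, each written with vertices in increasing order, are:

  0-simplices (7): a, b, c, d, e, f, g
  1-simplices (18): ab, ac, ad, ae, af, bc, be, bg, cd, ce, cf, cg, de, df, dg, ef, eg, fg
  2-simplices (12): abc, abe, acd, adf, aef, bcg, beg, cde, cef, cfg, deg, dfg

giving chain groups C_0 ≅ Z^7, C_1 ≅ Z^18, C_2 ≅ Z^12.

∂_1: C_1 → C_0 sends each edge [p,q] (with p < q) to q − p.
As a 7×18 matrix over Z this has rank 6, with invariant factors (1,1,1,1,1,1).

The boundary map ∂_2: C_2 → C_1 acts by ∂[p,q,r] = [q,r] − [p,r] + [p,q]. For instance
  ∂cef = ef − cf + ce,
  ∂beg = eg − bg + be.
As a 18×12 matrix over Z this has rank 12, with invariant factors (1,1,1,1,1,1,1,1,1,1,1,2).

Now H_k = ker ∂_k / im ∂_{k+1}, so:

  H_1: rank ker ∂_1 − rank ∂_2 = (18 − 6) − 12 = 0, and ∂_2 has invariant factor 2 > 1, so H_1 = Z/2.

H_1 ≅ Z/2.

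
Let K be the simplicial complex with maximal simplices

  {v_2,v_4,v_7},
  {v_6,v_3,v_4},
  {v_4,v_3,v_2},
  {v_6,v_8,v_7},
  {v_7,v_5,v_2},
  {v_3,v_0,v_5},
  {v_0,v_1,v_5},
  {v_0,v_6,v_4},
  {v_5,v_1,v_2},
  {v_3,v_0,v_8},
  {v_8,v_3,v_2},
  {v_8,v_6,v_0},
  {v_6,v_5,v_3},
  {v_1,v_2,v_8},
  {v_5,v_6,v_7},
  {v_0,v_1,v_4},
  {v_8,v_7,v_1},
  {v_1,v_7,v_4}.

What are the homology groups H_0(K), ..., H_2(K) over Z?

H_0 = Z,  H_1 = Z ⊕ Z/2,  H_2 = 0.

Order the vertices as v_0 < v_1 < v_2 < v_3 < v_4 < v_5 < v_6 < v_7 < v_8. Listing each simplex with vertices in this order, K has dimension 2 with simplices:

  0-simplices (9): [v_0], [v_1], [v_2], [v_3], [v_4], [v_5], [v_6], [v_7], [v_8]
  1-simplices (27): (27 of them)
  2-simplices (18): (18 of them)

giving chain groups C_0 ≅ Z^9, C_1 ≅ Z^27, C_2 ≅ Z^18.

Boundary ∂_1: C_1 → C_0 maps an edge to its endpoints' difference, ∂[p,q] = q − p.
The 9×27 boundary matrix has rank 8 and Smith normal form diag(1,1,1,1,1,1,1,1).

∂_2: C_2 → C_1 maps a triangle to the signed sum of its edges. For instance
  ∂[v_6,v_7,v_8] = [v_7,v_8] − [v_6,v_8] + [v_6,v_7],
  ∂[v_2,v_3,v_8] = [v_3,v_8] − [v_2,v_8] + [v_2,v_3].
As a 27×18 matrix over Z this has rank 18, with invariant factors (1,1,1,1,1,1,1,1,1,1,1,1,1,1,1,1,1,2).

From H_k ≅ ker(∂_k) / im(∂_{k+1}) we obtain:

  H_0: rank C_0 − rank ∂_1 = 9 − 8 = 1, and the invariant factors of ∂_1 are all 1, so H_0 ≅ Z.
  H_1: rank ker ∂_1 − rank ∂_2 = (27 − 8) − 18 = 1, and ∂_2 has invariant factor 2 > 1, so H_1 ≅ Z ⊕ Z/2.
  H_2: rank ker ∂_2 − rank ∂_3 = (18 − 18) − 0 = 0, and there is no ∂_3, so H_2 ≅ 0.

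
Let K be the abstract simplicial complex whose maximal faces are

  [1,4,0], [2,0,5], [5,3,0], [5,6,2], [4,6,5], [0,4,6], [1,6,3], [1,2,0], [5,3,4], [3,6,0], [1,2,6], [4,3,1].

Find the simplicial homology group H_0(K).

H_0 = Z.

Order the vertices as 0 < 1 < 2 < 3 < 4 < 5 < 6. Listing each simplex with vertices in this order, K has dimension 2 with simplices:

  0-simplices (7): [0], [1], [2], [3], [4], [5], [6]
  1-simplices (18): [0,1], [0,2], [0,3], [0,4], [0,5], [0,6], [1,2], [1,3], [1,4], [1,6], [2,5], [2,6], [3,4], [3,5], [3,6], [4,5], [4,6], [5,6]
  2-simplices (12): [0,1,2], [0,1,4], [0,2,5], [0,3,5], [0,3,6], [0,4,6], [1,2,6], [1,3,4], [1,3,6], [2,5,6], [3,4,5], [4,5,6]

giving chain groups C_0 ≅ Z^7, C_1 ≅ Z^18, C_2 ≅ Z^12.

∂_1: C_1 → C_0 maps an edge to its endpoints' difference, ∂[p,q] = q − p. For instance
  ∂[4,5] = [5] − [4].
The resulting 7×18 matrix has rank 6, and its Smith normal form has invariant factors (1,1,1,1,1,1).

∂_2: C_2 → C_1 maps a triangle to the signed sum of its edges. For instance
  ∂[0,4,6] = [4,6] − [0,6] + [0,4],
  ∂[3,4,5] = [4,5] − [3,5] + [3,4].
As a 18×12 matrix over Z this has rank 12, with invariant factors (1,1,1,1,1,1,1,1,1,1,1,2).

From H_k ≅ ker(∂_k) / im(∂_{k+1}) we obtain:

  H_0: rank C_0 − rank ∂_1 = 7 − 6 = 1, and the invariant factors of ∂_1 are all 1, so H_0 = Z.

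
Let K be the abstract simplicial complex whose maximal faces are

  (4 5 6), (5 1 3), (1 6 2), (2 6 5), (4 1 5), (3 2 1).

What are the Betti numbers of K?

b_0 = 1, b_1 = 1, b_2 = 0.

Fix the vertex order 1 < 2 < 3 < 4 < 5 < 6 and write every simplex with vertices in increasing order. Then dim K = 2 and the simplices of K are:

  0-simplices (6): [1], [2], [3], [4], [5], [6]
  1-simplices (12): [1,2], [1,3], [1,4], [1,5], [1,6], [2,3], [2,5], [2,6], [3,5], [4,5], [4,6], [5,6]
  2-simplices (6): [1,2,3], [1,2,6], [1,3,5], [1,4,5], [2,5,6], [4,5,6]

so the chain groups are C_0 ≅ Z^6, C_1 ≅ Z^12, C_2 ≅ Z^6.

The boundary map ∂_1: C_1 → C_0 sends each edge [p,q] (with p < q) to q − p. For instance
  ∂[1,5] = [5] − [1].
The resulting 6×12 matrix has rank 5, and its Smith normal form has invariant factors (1,1,1,1,1).

The boundary map ∂_2: C_2 → C_1 maps a triangle to the signed sum of its edges. For instance
  ∂[2,5,6] = [5,6] − [2,6] + [2,5],
  ∂[1,2,3] = [2,3] − [1,3] + [1,2].
As a 12×6 matrix over Z this has rank 6, with invariant factors (1,1,1,1,1,1).

From H_k ≅ ker(∂_k) / im(∂_{k+1}) we obtain:

  H_0: rank C_0 − rank ∂_1 = 6 − 5 = 1, and the invariant factors of ∂_1 are all 1, so H_0 ≅ Z.
  H_1: rank ker ∂_1 − rank ∂_2 = (12 − 5) − 6 = 1, and the invariant factors of ∂_2 are all 1, so H_1 ≅ Z.
  H_2: rank ker ∂_2 − rank ∂_3 = (6 − 6) − 0 = 0, and there is no ∂_3, so H_2 ≅ 0.

(K is a triangulation of the cylinder S^1 x I.)

Hence the Betti numbers are b_0 = 1, b_1 = 1, b_2 = 0.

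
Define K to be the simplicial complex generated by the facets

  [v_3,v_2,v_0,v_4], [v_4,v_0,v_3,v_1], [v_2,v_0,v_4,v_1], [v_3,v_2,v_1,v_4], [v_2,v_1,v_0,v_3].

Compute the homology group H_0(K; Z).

H_0 = Z.

We work with the vertex ordering v_0 < v_1 < v_2 < v_3 < v_4. The simplices of K, each written with vertices in increasing order, are:

  0-simplices (5): [v_0], [v_1], [v_2], [v_3], [v_4]
  1-simplices (10): [v_0,v_1], [v_0,v_2], [v_0,v_3], [v_0,v_4], [v_1,v_2], [v_1,v_3], [v_1,v_4], [v_2,v_3], [v_2,v_4], [v_3,v_4]
  2-simplices (10): [v_0,v_1,v_2], [v_0,v_1,v_3], [v_0,v_1,v_4], [v_0,v_2,v_3], [v_0,v_2,v_4], [v_0,v_3,v_4], [v_1,v_2,v_3], [v_1,v_2,v_4], [v_1,v_3,v_4], [v_2,v_3,v_4]
  3-simplices (5): [v_0,v_1,v_2,v_3], [v_0,v_1,v_2,v_4], [v_0,v_1,v_3,v_4], [v_0,v_2,v_3,v_4], [v_1,v_2,v_3,v_4]

so the chain groups are C_0 ≅ Z^5, C_1 ≅ Z^10, C_2 ≅ Z^10, C_3 ≅ Z^5.

The boundary map ∂_1: C_1 → C_0 sends each edge [p,q] (with p < q) to q − p.
The 5×10 boundary matrix has rank 4 and Smith normal form diag(1,1,1,1).

∂_2: C_2 → C_1 maps a triangle to the signed sum of its edges. For instance
  ∂[v_1,v_3,v_4] = [v_3,v_4] − [v_1,v_4] + [v_1,v_3],
  ∂[v_0,v_3,v_4] = [v_3,v_4] − [v_0,v_4] + [v_0,v_3].
As a 10×10 matrix over Z this has rank 6, with invariant factors (1,1,1,1,1,1).

The boundary map ∂_3: C_3 → C_2 sends each 3-simplex σ to the alternating sum Σ_i (−1)^i (σ with its i-th vertex removed). For instance
  ∂[v_0,v_1,v_2,v_4] = [v_1,v_2,v_4] − [v_0,v_2,v_4] + [v_0,v_1,v_4] − [v_0,v_1,v_2],
  ∂[v_0,v_1,v_2,v_3] = [v_1,v_2,v_3] − [v_0,v_2,v_3] + [v_0,v_1,v_3] − [v_0,v_1,v_2].
The 10×5 boundary matrix has rank 4 and Smith normal form diag(1,1,1,1).

Reading off H_k = ker ∂_k / im ∂_{k+1}:

  H_0: rank C_0 − rank ∂_1 = 5 − 4 = 1, and the invariant factors of ∂_1 are all 1, so H_0 = Z.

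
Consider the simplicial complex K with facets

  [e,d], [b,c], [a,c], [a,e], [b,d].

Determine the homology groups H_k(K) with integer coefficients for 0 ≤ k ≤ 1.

H_0 = Z,  H_1 = Z.

Fix the vertex order a < b < c < d < e and write every simplex with vertices in increasing order. Then dim K = 1 and the simplices of K are:

  0-simplices (5): a, b, c, d, e
  1-simplices (5): ac, ae, bc, bd, de

Hence C_0 ≅ Z^5, C_1 ≅ Z^5.

The boundary map ∂_1: C_1 → C_0 maps an edge to its endpoints' difference, ∂[p,q] = q − p.
The resulting 5×5 matrix has rank 4, and its Smith normal form has invariant factors (1,1,1,1).

Computing H_k = (kernel of ∂_k) / (image of ∂_{k+1}):

  H_0: rank C_0 − rank ∂_1 = 5 − 4 = 1, and the invariant factors of ∂_1 are all 1, so H_0 = Z.
  H_1: rank ker ∂_1 − rank ∂_2 = (5 − 4) − 0 = 1, and there is no ∂_2, so H_1 = Z.

As a check, the Euler characteristic is 5 − 5 = 0, which agrees with 1 − 1 = 0.
(K is a triangulation of the circle S^1.)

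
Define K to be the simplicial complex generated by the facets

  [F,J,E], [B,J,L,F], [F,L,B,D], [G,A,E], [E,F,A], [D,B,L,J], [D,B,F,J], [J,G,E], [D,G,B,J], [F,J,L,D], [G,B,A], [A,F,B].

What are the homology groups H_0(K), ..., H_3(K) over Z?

K has 8 vertices, 20 edges, 19 triangles, 6 3-simplices.
rank ∂_0 = 0, rank ∂_1 = 7 ⇒ b_0 = 8 − 0 − 7 = 1; all invariant factors of ∂_1 are 1 so no torsion. So H_0 ≅ Z.
rank ∂_1 = 7, rank ∂_2 = 13 ⇒ b_1 = 20 − 7 − 13 = 0; all invariant factors of ∂_2 are 1 so no torsion. So H_1 ≅ 0.
rank ∂_2 = 13, rank ∂_3 = 5 ⇒ b_2 = 19 − 13 − 5 = 1; all invariant factors of ∂_3 are 1 so no torsion. So H_2 ≅ Z.
rank ∂_3 = 5, rank ∂_4 = 0 ⇒ b_3 = 6 − 5 − 0 = 1. So H_3 ≅ Z.

H_0 ≅ Z,  H_1 = 0,  H_2 ≅ Z,  H_3 ≅ Z.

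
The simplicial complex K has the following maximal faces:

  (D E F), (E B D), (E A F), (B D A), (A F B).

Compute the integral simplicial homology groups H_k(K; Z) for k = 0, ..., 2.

H_0 = Z,  H_1 = Z,  H_2 = 0.

Take the total order A < B < D < E < F on the vertex set. Then K (dimension 2) consists of the simplices:

  0-simplices (5): A, B, D, E, F
  1-simplices (10): AB, AD, AE, AF, BD, BE, BF, DE, DF, EF
  2-simplices (5): ABD, ABF, AEF, BDE, DEF

so the chain groups are C_0 ≅ Z^5, C_1 ≅ Z^10, C_2 ≅ Z^5.

∂_1: C_1 → C_0 maps an edge to its endpoints' difference, ∂[p,q] = q − p. For instance
  ∂BF = F − B.
This gives a 5×10 integer matrix of rank 4; reducing to Smith normal form yields diagonal entries (1,1,1,1).

The boundary map ∂_2: C_2 → C_1 acts by ∂[p,q,r] = [q,r] − [p,r] + [p,q]. For instance
  ∂ABF = BF − AF + AB,
  ∂BDE = DE − BE + BD.
This gives a 10×5 integer matrix of rank 5; reducing to Smith normal form yields diagonal entries (1,1,1,1,1).

Now H_k = ker ∂_k / im ∂_{k+1}, so:

  H_0: rank C_0 − rank ∂_1 = 5 − 4 = 1, and the invariant factors of ∂_1 are all 1, so H_0 = Z.
  H_1: rank ker ∂_1 − rank ∂_2 = (10 − 4) − 5 = 1, and the invariant factors of ∂_2 are all 1, so H_1 = Z.
  H_2: rank ker ∂_2 − rank ∂_3 = (5 − 5) − 0 = 0, and there is no ∂_3, so H_2 = 0.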